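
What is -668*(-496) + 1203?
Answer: 332531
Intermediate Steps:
-668*(-496) + 1203 = 331328 + 1203 = 332531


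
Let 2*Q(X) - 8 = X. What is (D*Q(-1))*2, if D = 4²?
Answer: 112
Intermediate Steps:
Q(X) = 4 + X/2
D = 16
(D*Q(-1))*2 = (16*(4 + (½)*(-1)))*2 = (16*(4 - ½))*2 = (16*(7/2))*2 = 56*2 = 112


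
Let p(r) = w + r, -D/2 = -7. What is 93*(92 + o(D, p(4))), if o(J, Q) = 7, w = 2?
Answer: 9207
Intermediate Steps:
D = 14 (D = -2*(-7) = 14)
p(r) = 2 + r
93*(92 + o(D, p(4))) = 93*(92 + 7) = 93*99 = 9207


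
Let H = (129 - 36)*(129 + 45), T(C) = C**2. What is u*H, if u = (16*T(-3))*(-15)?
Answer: -34953120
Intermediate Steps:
u = -2160 (u = (16*(-3)**2)*(-15) = (16*9)*(-15) = 144*(-15) = -2160)
H = 16182 (H = 93*174 = 16182)
u*H = -2160*16182 = -34953120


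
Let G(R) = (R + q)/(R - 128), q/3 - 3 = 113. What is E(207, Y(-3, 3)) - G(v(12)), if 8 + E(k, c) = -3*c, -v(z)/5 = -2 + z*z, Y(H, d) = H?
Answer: 238/419 ≈ 0.56802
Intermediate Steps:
q = 348 (q = 9 + 3*113 = 9 + 339 = 348)
v(z) = 10 - 5*z² (v(z) = -5*(-2 + z*z) = -5*(-2 + z²) = 10 - 5*z²)
E(k, c) = -8 - 3*c
G(R) = (348 + R)/(-128 + R) (G(R) = (R + 348)/(R - 128) = (348 + R)/(-128 + R))
E(207, Y(-3, 3)) - G(v(12)) = (-8 - 3*(-3)) - (348 + (10 - 5*12²))/(-128 + (10 - 5*12²)) = (-8 + 9) - (348 + (10 - 5*144))/(-128 + (10 - 5*144)) = 1 - (348 + (10 - 720))/(-128 + (10 - 720)) = 1 - (348 - 710)/(-128 - 710) = 1 - (-362)/(-838) = 1 - (-1)*(-362)/838 = 1 - 1*181/419 = 1 - 181/419 = 238/419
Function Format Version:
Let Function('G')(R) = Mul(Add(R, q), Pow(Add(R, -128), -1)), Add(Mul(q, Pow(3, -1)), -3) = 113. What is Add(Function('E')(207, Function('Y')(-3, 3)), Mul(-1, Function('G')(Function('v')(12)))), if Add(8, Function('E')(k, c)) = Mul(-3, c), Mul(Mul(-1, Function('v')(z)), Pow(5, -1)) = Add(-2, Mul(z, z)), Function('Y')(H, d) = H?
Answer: Rational(238, 419) ≈ 0.56802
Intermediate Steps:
q = 348 (q = Add(9, Mul(3, 113)) = Add(9, 339) = 348)
Function('v')(z) = Add(10, Mul(-5, Pow(z, 2))) (Function('v')(z) = Mul(-5, Add(-2, Mul(z, z))) = Mul(-5, Add(-2, Pow(z, 2))) = Add(10, Mul(-5, Pow(z, 2))))
Function('E')(k, c) = Add(-8, Mul(-3, c))
Function('G')(R) = Mul(Pow(Add(-128, R), -1), Add(348, R)) (Function('G')(R) = Mul(Add(R, 348), Pow(Add(R, -128), -1)) = Mul(Add(348, R), Pow(Add(-128, R), -1)) = Mul(Pow(Add(-128, R), -1), Add(348, R)))
Add(Function('E')(207, Function('Y')(-3, 3)), Mul(-1, Function('G')(Function('v')(12)))) = Add(Add(-8, Mul(-3, -3)), Mul(-1, Mul(Pow(Add(-128, Add(10, Mul(-5, Pow(12, 2)))), -1), Add(348, Add(10, Mul(-5, Pow(12, 2))))))) = Add(Add(-8, 9), Mul(-1, Mul(Pow(Add(-128, Add(10, Mul(-5, 144))), -1), Add(348, Add(10, Mul(-5, 144)))))) = Add(1, Mul(-1, Mul(Pow(Add(-128, Add(10, -720)), -1), Add(348, Add(10, -720))))) = Add(1, Mul(-1, Mul(Pow(Add(-128, -710), -1), Add(348, -710)))) = Add(1, Mul(-1, Mul(Pow(-838, -1), -362))) = Add(1, Mul(-1, Mul(Rational(-1, 838), -362))) = Add(1, Mul(-1, Rational(181, 419))) = Add(1, Rational(-181, 419)) = Rational(238, 419)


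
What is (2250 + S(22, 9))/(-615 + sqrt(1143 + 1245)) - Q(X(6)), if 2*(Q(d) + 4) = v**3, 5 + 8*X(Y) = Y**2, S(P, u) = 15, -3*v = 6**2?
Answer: 108277847/125279 - 1510*sqrt(597)/125279 ≈ 864.00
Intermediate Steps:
v = -12 (v = -1/3*6**2 = -1/3*36 = -12)
X(Y) = -5/8 + Y**2/8
Q(d) = -868 (Q(d) = -4 + (1/2)*(-12)**3 = -4 + (1/2)*(-1728) = -4 - 864 = -868)
(2250 + S(22, 9))/(-615 + sqrt(1143 + 1245)) - Q(X(6)) = (2250 + 15)/(-615 + sqrt(1143 + 1245)) - 1*(-868) = 2265/(-615 + sqrt(2388)) + 868 = 2265/(-615 + 2*sqrt(597)) + 868 = 868 + 2265/(-615 + 2*sqrt(597))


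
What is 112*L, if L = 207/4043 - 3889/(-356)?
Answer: 442313732/359827 ≈ 1229.2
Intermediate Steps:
L = 15796919/1439308 (L = 207*(1/4043) - 3889*(-1/356) = 207/4043 + 3889/356 = 15796919/1439308 ≈ 10.975)
112*L = 112*(15796919/1439308) = 442313732/359827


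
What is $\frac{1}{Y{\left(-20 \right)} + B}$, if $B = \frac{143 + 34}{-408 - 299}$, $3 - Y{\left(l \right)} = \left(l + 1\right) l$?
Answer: $- \frac{707}{266716} \approx -0.0026508$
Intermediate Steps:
$Y{\left(l \right)} = 3 - l \left(1 + l\right)$ ($Y{\left(l \right)} = 3 - \left(l + 1\right) l = 3 - \left(1 + l\right) l = 3 - l \left(1 + l\right)$)
$B = - \frac{177}{707}$ ($B = \frac{177}{-707} = 177 \left(- \frac{1}{707}\right) = - \frac{177}{707} \approx -0.25035$)
$\frac{1}{Y{\left(-20 \right)} + B} = \frac{1}{\left(3 - -20 - \left(-20\right)^{2}\right) - \frac{177}{707}} = \frac{1}{\left(3 + 20 - 400\right) - \frac{177}{707}} = \frac{1}{-377 - \frac{177}{707}} = \frac{1}{- \frac{266716}{707}} = - \frac{707}{266716}$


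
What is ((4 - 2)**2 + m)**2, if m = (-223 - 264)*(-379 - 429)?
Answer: 154842250000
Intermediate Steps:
m = 393496 (m = -487*(-808) = 393496)
((4 - 2)**2 + m)**2 = ((4 - 2)**2 + 393496)**2 = (2**2 + 393496)**2 = (4 + 393496)**2 = 393500**2 = 154842250000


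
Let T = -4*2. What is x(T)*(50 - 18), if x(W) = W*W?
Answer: 2048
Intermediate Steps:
T = -8
x(W) = W²
x(T)*(50 - 18) = (-8)²*(50 - 18) = 64*32 = 2048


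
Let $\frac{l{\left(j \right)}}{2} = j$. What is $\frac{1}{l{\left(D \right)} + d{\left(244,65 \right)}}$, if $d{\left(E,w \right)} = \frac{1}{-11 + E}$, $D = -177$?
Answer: $- \frac{233}{82481} \approx -0.0028249$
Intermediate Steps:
$l{\left(j \right)} = 2 j$
$\frac{1}{l{\left(D \right)} + d{\left(244,65 \right)}} = \frac{1}{2 \left(-177\right) + \frac{1}{-11 + 244}} = \frac{1}{-354 + \frac{1}{233}} = \frac{1}{- \frac{82481}{233}} = - \frac{233}{82481}$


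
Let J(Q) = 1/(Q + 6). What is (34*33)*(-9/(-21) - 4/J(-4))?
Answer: -59466/7 ≈ -8495.1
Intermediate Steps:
J(Q) = 1/(6 + Q)
(34*33)*(-9/(-21) - 4/J(-4)) = (34*33)*(-9/(-21) - 4/(1/(6 - 4))) = 1122*(-9*(-1/21) - 4/(1/2)) = 1122*(3/7 - 4/½) = 1122*(3/7 - 4*2) = 1122*(3/7 - 8) = 1122*(-53/7) = -59466/7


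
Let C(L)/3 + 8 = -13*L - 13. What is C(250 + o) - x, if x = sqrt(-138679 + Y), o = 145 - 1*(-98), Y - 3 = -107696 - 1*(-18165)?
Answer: -19290 - I*sqrt(228207) ≈ -19290.0 - 477.71*I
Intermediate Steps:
Y = -89528 (Y = 3 + (-107696 - 1*(-18165)) = 3 + (-107696 + 18165) = 3 - 89531 = -89528)
o = 243 (o = 145 + 98 = 243)
C(L) = -63 - 39*L (C(L) = -24 + 3*(-13*L - 13) = -24 + 3*(-13 - 13*L) = -24 + (-39 - 39*L) = -63 - 39*L)
x = I*sqrt(228207) (x = sqrt(-138679 - 89528) = sqrt(-228207) = I*sqrt(228207) ≈ 477.71*I)
C(250 + o) - x = (-63 - 39*(250 + 243)) - I*sqrt(228207) = (-63 - 39*493) - I*sqrt(228207) = (-63 - 19227) - I*sqrt(228207) = -19290 - I*sqrt(228207)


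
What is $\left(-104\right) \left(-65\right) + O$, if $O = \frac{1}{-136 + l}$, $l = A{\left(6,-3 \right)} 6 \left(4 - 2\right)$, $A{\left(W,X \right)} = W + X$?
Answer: $\frac{675999}{100} \approx 6760.0$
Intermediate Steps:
$l = 36$ ($l = \left(6 - 3\right) 6 \left(4 - 2\right) = 3 \cdot 6 \left(4 - 2\right) = 18 \cdot 2 = 36$)
$O = - \frac{1}{100}$ ($O = \frac{1}{-136 + 36} = \frac{1}{-100} = - \frac{1}{100} \approx -0.01$)
$\left(-104\right) \left(-65\right) + O = \left(-104\right) \left(-65\right) - \frac{1}{100} = 6760 - \frac{1}{100} = \frac{675999}{100}$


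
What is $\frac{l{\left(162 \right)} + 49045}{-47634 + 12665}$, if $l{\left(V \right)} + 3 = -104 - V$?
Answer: $- \frac{48776}{34969} \approx -1.3948$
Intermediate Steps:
$l{\left(V \right)} = -107 - V$ ($l{\left(V \right)} = -3 - \left(104 + V\right) = -107 - V$)
$\frac{l{\left(162 \right)} + 49045}{-47634 + 12665} = \frac{\left(-107 - 162\right) + 49045}{-47634 + 12665} = \frac{\left(-107 - 162\right) + 49045}{-34969} = \left(-269 + 49045\right) \left(- \frac{1}{34969}\right) = 48776 \left(- \frac{1}{34969}\right) = - \frac{48776}{34969}$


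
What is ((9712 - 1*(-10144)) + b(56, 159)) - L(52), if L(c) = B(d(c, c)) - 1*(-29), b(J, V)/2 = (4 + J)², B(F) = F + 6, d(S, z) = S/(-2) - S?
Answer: 27099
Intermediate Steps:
d(S, z) = -3*S/2 (d(S, z) = S*(-½) - S = -S/2 - S = -3*S/2)
B(F) = 6 + F
b(J, V) = 2*(4 + J)²
L(c) = 35 - 3*c/2 (L(c) = (6 - 3*c/2) - 1*(-29) = (6 - 3*c/2) + 29 = 35 - 3*c/2)
((9712 - 1*(-10144)) + b(56, 159)) - L(52) = ((9712 - 1*(-10144)) + 2*(4 + 56)²) - (35 - 3/2*52) = ((9712 + 10144) + 2*60²) - (35 - 78) = (19856 + 2*3600) - 1*(-43) = (19856 + 7200) + 43 = 27056 + 43 = 27099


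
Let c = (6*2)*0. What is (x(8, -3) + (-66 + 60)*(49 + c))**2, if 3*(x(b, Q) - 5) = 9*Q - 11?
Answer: 819025/9 ≈ 91003.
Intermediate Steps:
x(b, Q) = 4/3 + 3*Q (x(b, Q) = 5 + (9*Q - 11)/3 = 5 + (-11 + 9*Q)/3 = 5 + (-11/3 + 3*Q) = 4/3 + 3*Q)
c = 0 (c = 12*0 = 0)
(x(8, -3) + (-66 + 60)*(49 + c))**2 = ((4/3 + 3*(-3)) + (-66 + 60)*(49 + 0))**2 = ((4/3 - 9) - 6*49)**2 = (-23/3 - 294)**2 = (-905/3)**2 = 819025/9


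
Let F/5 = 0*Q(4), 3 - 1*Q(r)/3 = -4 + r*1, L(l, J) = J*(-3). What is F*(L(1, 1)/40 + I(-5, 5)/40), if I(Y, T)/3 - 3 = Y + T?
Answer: 0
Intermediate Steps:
I(Y, T) = 9 + 3*T + 3*Y (I(Y, T) = 9 + 3*(Y + T) = 9 + 3*(T + Y) = 9 + (3*T + 3*Y) = 9 + 3*T + 3*Y)
L(l, J) = -3*J
Q(r) = 21 - 3*r (Q(r) = 9 - 3*(-4 + r*1) = 9 - 3*(-4 + r) = 9 + (12 - 3*r) = 21 - 3*r)
F = 0 (F = 5*(0*(21 - 3*4)) = 5*(0*(21 - 12)) = 5*(0*9) = 5*0 = 0)
F*(L(1, 1)/40 + I(-5, 5)/40) = 0*(-3*1/40 + (9 + 3*5 + 3*(-5))/40) = 0*(-3*1/40 + (9 + 15 - 15)*(1/40)) = 0*(-3/40 + 9*(1/40)) = 0*(-3/40 + 9/40) = 0*(3/20) = 0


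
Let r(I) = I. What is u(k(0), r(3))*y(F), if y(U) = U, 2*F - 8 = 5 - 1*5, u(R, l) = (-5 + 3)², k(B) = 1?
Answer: 16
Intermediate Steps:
u(R, l) = 4 (u(R, l) = (-2)² = 4)
F = 4 (F = 4 + (5 - 1*5)/2 = 4 + (5 - 5)/2 = 4 + (½)*0 = 4 + 0 = 4)
u(k(0), r(3))*y(F) = 4*4 = 16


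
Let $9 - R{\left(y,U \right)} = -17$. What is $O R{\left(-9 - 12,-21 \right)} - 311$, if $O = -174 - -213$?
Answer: $703$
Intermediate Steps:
$R{\left(y,U \right)} = 26$ ($R{\left(y,U \right)} = 9 - -17 = 9 + 17 = 26$)
$O = 39$ ($O = -174 + 213 = 39$)
$O R{\left(-9 - 12,-21 \right)} - 311 = 39 \cdot 26 - 311 = 1014 - 311 = 703$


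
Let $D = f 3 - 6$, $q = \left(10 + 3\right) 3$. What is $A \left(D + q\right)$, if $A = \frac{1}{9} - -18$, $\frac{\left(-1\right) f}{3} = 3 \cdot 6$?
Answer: $- \frac{7009}{3} \approx -2336.3$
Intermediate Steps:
$f = -54$ ($f = - 3 \cdot 3 \cdot 6 = \left(-3\right) 18 = -54$)
$q = 39$ ($q = 13 \cdot 3 = 39$)
$A = \frac{163}{9}$ ($A = \frac{1}{9} + 18 = \frac{163}{9} \approx 18.111$)
$D = -168$ ($D = \left(-54\right) 3 - 6 = -162 - 6 = -168$)
$A \left(D + q\right) = \frac{163 \left(-168 + 39\right)}{9} = \frac{163}{9} \left(-129\right) = - \frac{7009}{3}$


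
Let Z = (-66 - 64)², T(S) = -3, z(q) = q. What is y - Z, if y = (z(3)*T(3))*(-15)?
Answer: -16765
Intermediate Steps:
Z = 16900 (Z = (-130)² = 16900)
y = 135 (y = (3*(-3))*(-15) = -9*(-15) = 135)
y - Z = 135 - 1*16900 = 135 - 16900 = -16765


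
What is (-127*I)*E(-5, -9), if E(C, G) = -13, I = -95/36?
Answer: -156845/36 ≈ -4356.8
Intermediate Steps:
I = -95/36 (I = -95*1/36 = -95/36 ≈ -2.6389)
(-127*I)*E(-5, -9) = -127*(-95/36)*(-13) = (12065/36)*(-13) = -156845/36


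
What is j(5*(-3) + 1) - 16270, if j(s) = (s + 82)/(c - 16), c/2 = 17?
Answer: -146396/9 ≈ -16266.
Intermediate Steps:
c = 34 (c = 2*17 = 34)
j(s) = 41/9 + s/18 (j(s) = (s + 82)/(34 - 16) = (82 + s)/18 = (82 + s)*(1/18) = 41/9 + s/18)
j(5*(-3) + 1) - 16270 = (41/9 + (5*(-3) + 1)/18) - 16270 = (41/9 + (-15 + 1)/18) - 16270 = (41/9 + (1/18)*(-14)) - 16270 = (41/9 - 7/9) - 16270 = 34/9 - 16270 = -146396/9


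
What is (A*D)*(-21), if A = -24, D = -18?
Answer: -9072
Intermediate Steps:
(A*D)*(-21) = -24*(-18)*(-21) = 432*(-21) = -9072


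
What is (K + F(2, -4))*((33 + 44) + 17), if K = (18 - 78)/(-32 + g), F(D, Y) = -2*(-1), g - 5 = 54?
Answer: -188/9 ≈ -20.889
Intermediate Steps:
g = 59 (g = 5 + 54 = 59)
F(D, Y) = 2
K = -20/9 (K = (18 - 78)/(-32 + 59) = -60/27 = -60*1/27 = -20/9 ≈ -2.2222)
(K + F(2, -4))*((33 + 44) + 17) = (-20/9 + 2)*((33 + 44) + 17) = -2*(77 + 17)/9 = -2/9*94 = -188/9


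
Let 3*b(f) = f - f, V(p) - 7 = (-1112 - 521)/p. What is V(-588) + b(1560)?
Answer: 5749/588 ≈ 9.7772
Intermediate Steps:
V(p) = 7 - 1633/p (V(p) = 7 + (-1112 - 521)/p = 7 - 1633/p)
b(f) = 0 (b(f) = (f - f)/3 = (⅓)*0 = 0)
V(-588) + b(1560) = (7 - 1633/(-588)) + 0 = (7 - 1633*(-1/588)) + 0 = (7 + 1633/588) + 0 = 5749/588 + 0 = 5749/588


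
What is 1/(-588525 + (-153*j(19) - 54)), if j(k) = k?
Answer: -1/591486 ≈ -1.6907e-6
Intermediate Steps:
1/(-588525 + (-153*j(19) - 54)) = 1/(-588525 + (-153*19 - 54)) = 1/(-588525 + (-2907 - 54)) = 1/(-588525 - 2961) = 1/(-591486) = -1/591486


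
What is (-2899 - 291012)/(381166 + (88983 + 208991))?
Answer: -293911/679140 ≈ -0.43277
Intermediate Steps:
(-2899 - 291012)/(381166 + (88983 + 208991)) = -293911/(381166 + 297974) = -293911/679140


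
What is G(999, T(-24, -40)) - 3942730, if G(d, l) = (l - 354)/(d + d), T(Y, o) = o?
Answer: -3938787467/999 ≈ -3.9427e+6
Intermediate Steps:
G(d, l) = (-354 + l)/(2*d) (G(d, l) = (-354 + l)/((2*d)) = (-354 + l)*(1/(2*d)) = (-354 + l)/(2*d))
G(999, T(-24, -40)) - 3942730 = (1/2)*(-354 - 40)/999 - 3942730 = (1/2)*(1/999)*(-394) - 3942730 = -197/999 - 3942730 = -3938787467/999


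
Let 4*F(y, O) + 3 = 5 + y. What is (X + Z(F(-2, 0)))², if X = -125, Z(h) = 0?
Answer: 15625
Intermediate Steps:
F(y, O) = ½ + y/4 (F(y, O) = -¾ + (5 + y)/4 = -¾ + (5/4 + y/4) = ½ + y/4)
(X + Z(F(-2, 0)))² = (-125 + 0)² = (-125)² = 15625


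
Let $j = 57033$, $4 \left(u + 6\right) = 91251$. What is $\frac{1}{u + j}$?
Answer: $\frac{4}{319359} \approx 1.2525 \cdot 10^{-5}$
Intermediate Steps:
$u = \frac{91227}{4}$ ($u = -6 + \frac{1}{4} \cdot 91251 = -6 + \frac{91251}{4} = \frac{91227}{4} \approx 22807.0$)
$\frac{1}{u + j} = \frac{1}{\frac{91227}{4} + 57033} = \frac{1}{\frac{319359}{4}} = \frac{4}{319359}$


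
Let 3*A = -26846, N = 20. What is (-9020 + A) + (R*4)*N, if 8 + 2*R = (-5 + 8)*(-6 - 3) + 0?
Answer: -58106/3 ≈ -19369.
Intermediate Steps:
A = -26846/3 (A = (⅓)*(-26846) = -26846/3 ≈ -8948.7)
R = -35/2 (R = -4 + ((-5 + 8)*(-6 - 3) + 0)/2 = -4 + (3*(-9) + 0)/2 = -4 + (-27 + 0)/2 = -4 + (½)*(-27) = -4 - 27/2 = -35/2 ≈ -17.500)
(-9020 + A) + (R*4)*N = (-9020 - 26846/3) - 35/2*4*20 = -53906/3 - 70*20 = -53906/3 - 1400 = -58106/3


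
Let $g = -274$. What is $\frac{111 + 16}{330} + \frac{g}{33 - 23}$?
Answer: $- \frac{1783}{66} \approx -27.015$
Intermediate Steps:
$\frac{111 + 16}{330} + \frac{g}{33 - 23} = \frac{111 + 16}{330} - \frac{274}{33 - 23} = 127 \cdot \frac{1}{330} - \frac{274}{33 - 23} = \frac{127}{330} - \frac{274}{10} = \frac{127}{330} - \frac{137}{5} = - \frac{1783}{66}$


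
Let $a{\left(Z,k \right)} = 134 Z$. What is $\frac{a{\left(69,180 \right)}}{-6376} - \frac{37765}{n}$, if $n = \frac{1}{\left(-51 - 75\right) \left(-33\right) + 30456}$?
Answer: $- \frac{4167346304103}{3188} \approx -1.3072 \cdot 10^{9}$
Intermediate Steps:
$n = \frac{1}{34614}$ ($n = \frac{1}{\left(-126\right) \left(-33\right) + 30456} = \frac{1}{4158 + 30456} = \frac{1}{34614} \approx 2.889 \cdot 10^{-5}$)
$\frac{a{\left(69,180 \right)}}{-6376} - \frac{37765}{n} = \frac{134 \cdot 69}{-6376} - 37765 \frac{1}{\frac{1}{34614}} = 9246 \left(- \frac{1}{6376}\right) - 1307197710 = - \frac{4623}{3188} - 1307197710 = - \frac{4167346304103}{3188}$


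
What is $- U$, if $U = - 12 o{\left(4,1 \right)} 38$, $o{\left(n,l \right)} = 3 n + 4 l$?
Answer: $7296$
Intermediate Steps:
$U = -7296$ ($U = - 12 \left(3 \cdot 4 + 4 \cdot 1\right) 38 = - 12 \left(12 + 4\right) 38 = \left(-12\right) 16 \cdot 38 = \left(-192\right) 38 = -7296$)
$- U = \left(-1\right) \left(-7296\right) = 7296$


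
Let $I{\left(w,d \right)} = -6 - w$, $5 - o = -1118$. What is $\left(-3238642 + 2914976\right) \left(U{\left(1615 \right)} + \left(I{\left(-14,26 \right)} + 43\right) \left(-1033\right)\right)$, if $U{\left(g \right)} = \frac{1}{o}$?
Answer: $\frac{19149054147328}{1123} \approx 1.7052 \cdot 10^{10}$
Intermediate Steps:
$o = 1123$ ($o = 5 - -1118 = 5 + 1118 = 1123$)
$U{\left(g \right)} = \frac{1}{1123}$
$\left(-3238642 + 2914976\right) \left(U{\left(1615 \right)} + \left(I{\left(-14,26 \right)} + 43\right) \left(-1033\right)\right) = \left(-3238642 + 2914976\right) \left(\frac{1}{1123} + \left(\left(-6 - -14\right) + 43\right) \left(-1033\right)\right) = - 323666 \left(\frac{1}{1123} + \left(\left(-6 + 14\right) + 43\right) \left(-1033\right)\right) = - 323666 \left(\frac{1}{1123} + \left(8 + 43\right) \left(-1033\right)\right) = - 323666 \left(\frac{1}{1123} + 51 \left(-1033\right)\right) = - 323666 \left(\frac{1}{1123} - 52683\right) = \left(-323666\right) \left(- \frac{59163008}{1123}\right) = \frac{19149054147328}{1123}$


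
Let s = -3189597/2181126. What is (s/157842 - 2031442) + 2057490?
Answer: 2989210219042273/114757763364 ≈ 26048.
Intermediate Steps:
s = -1063199/727042 (s = -3189597*1/2181126 = -1063199/727042 ≈ -1.4624)
(s/157842 - 2031442) + 2057490 = (-1063199/727042/157842 - 2031442) + 2057490 = (-1063199/727042*1/157842 - 2031442) + 2057490 = (-1063199/114757763364 - 2031442) + 2057490 = -233123740324754087/114757763364 + 2057490 = 2989210219042273/114757763364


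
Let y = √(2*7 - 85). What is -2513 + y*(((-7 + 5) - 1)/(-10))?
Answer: -2513 + 3*I*√71/10 ≈ -2513.0 + 2.5278*I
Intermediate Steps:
y = I*√71 (y = √(14 - 85) = √(-71) = I*√71 ≈ 8.4261*I)
-2513 + y*(((-7 + 5) - 1)/(-10)) = -2513 + (I*√71)*(((-7 + 5) - 1)/(-10)) = -2513 + (I*√71)*((-2 - 1)*(-⅒)) = -2513 + (I*√71)*(-3*(-⅒)) = -2513 + (I*√71)*(3/10) = -2513 + 3*I*√71/10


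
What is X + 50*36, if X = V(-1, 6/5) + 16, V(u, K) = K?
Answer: 9086/5 ≈ 1817.2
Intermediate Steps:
X = 86/5 (X = 6/5 + 16 = 86/5 ≈ 17.200)
X + 50*36 = 86/5 + 50*36 = 86/5 + 1800 = 9086/5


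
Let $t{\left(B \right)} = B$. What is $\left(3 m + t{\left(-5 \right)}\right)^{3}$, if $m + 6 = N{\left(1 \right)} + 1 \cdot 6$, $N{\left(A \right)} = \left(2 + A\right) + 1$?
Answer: $343$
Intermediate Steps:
$N{\left(A \right)} = 3 + A$
$m = 4$ ($m = -6 + \left(\left(3 + 1\right) + 1 \cdot 6\right) = -6 + \left(4 + 6\right) = -6 + 10 = 4$)
$\left(3 m + t{\left(-5 \right)}\right)^{3} = \left(3 \cdot 4 - 5\right)^{3} = \left(12 - 5\right)^{3} = 7^{3} = 343$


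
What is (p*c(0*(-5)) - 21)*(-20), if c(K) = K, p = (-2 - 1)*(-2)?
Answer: 420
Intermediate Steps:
p = 6 (p = -3*(-2) = 6)
(p*c(0*(-5)) - 21)*(-20) = (6*(0*(-5)) - 21)*(-20) = (6*0 - 21)*(-20) = (0 - 21)*(-20) = -21*(-20) = 420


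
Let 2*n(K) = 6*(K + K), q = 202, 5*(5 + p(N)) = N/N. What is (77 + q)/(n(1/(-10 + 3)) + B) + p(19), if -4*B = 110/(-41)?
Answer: -803298/535 ≈ -1501.5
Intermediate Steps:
p(N) = -24/5 (p(N) = -5 + (N/N)/5 = -5 + (⅕)*1 = -5 + ⅕ = -24/5)
n(K) = 6*K (n(K) = (6*(K + K))/2 = (6*(2*K))/2 = (12*K)/2 = 6*K)
B = 55/82 (B = -55/(2*(-41)) = -55*(-1)/(2*41) = -¼*(-110/41) = 55/82 ≈ 0.67073)
(77 + q)/(n(1/(-10 + 3)) + B) + p(19) = (77 + 202)/(6/(-10 + 3) + 55/82) - 24/5 = 279/(6/(-7) + 55/82) - 24/5 = 279/(6*(-⅐) + 55/82) - 24/5 = 279/(-6/7 + 55/82) - 24/5 = 279/(-107/574) - 24/5 = 279*(-574/107) - 24/5 = -160146/107 - 24/5 = -803298/535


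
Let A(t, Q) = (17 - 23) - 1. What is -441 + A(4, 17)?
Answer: -448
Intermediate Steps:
A(t, Q) = -7 (A(t, Q) = -6 - 1 = -7)
-441 + A(4, 17) = -441 - 7 = -448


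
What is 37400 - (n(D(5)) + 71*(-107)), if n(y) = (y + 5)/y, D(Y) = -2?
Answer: 89997/2 ≈ 44999.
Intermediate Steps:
n(y) = (5 + y)/y
37400 - (n(D(5)) + 71*(-107)) = 37400 - ((5 - 2)/(-2) + 71*(-107)) = 37400 - (-½*3 - 7597) = 37400 - (-3/2 - 7597) = 37400 - 1*(-15197/2) = 37400 + 15197/2 = 89997/2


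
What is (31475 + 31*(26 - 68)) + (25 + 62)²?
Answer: 37742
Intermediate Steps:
(31475 + 31*(26 - 68)) + (25 + 62)² = (31475 + 31*(-42)) + 87² = (31475 - 1302) + 7569 = 30173 + 7569 = 37742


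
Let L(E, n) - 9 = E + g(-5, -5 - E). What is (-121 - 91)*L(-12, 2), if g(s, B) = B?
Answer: -848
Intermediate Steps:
L(E, n) = 4 (L(E, n) = 9 + (E + (-5 - E)) = 9 - 5 = 4)
(-121 - 91)*L(-12, 2) = (-121 - 91)*4 = -212*4 = -848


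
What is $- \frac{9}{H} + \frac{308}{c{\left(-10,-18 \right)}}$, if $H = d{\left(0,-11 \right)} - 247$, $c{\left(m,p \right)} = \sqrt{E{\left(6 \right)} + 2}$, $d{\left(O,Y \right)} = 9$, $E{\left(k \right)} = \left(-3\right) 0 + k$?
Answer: $\frac{9}{238} + 77 \sqrt{2} \approx 108.93$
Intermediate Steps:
$E{\left(k \right)} = k$ ($E{\left(k \right)} = 0 + k = k$)
$c{\left(m,p \right)} = 2 \sqrt{2}$ ($c{\left(m,p \right)} = \sqrt{6 + 2} = \sqrt{8} = 2 \sqrt{2}$)
$H = -238$ ($H = 9 - 247 = -238$)
$- \frac{9}{H} + \frac{308}{c{\left(-10,-18 \right)}} = - \frac{9}{-238} + \frac{308}{2 \sqrt{2}} = \left(-9\right) \left(- \frac{1}{238}\right) + 308 \frac{\sqrt{2}}{4} = \frac{9}{238} + 77 \sqrt{2}$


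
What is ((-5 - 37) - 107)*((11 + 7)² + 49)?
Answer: -55577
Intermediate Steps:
((-5 - 37) - 107)*((11 + 7)² + 49) = (-42 - 107)*(18² + 49) = -149*(324 + 49) = -149*373 = -55577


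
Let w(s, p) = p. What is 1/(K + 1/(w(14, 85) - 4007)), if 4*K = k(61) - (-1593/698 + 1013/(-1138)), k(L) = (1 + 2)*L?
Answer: 778834682/36249180569 ≈ 0.021486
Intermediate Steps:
k(L) = 3*L
K = 9242575/198581 (K = (3*61 - (-1593/698 + 1013/(-1138)))/4 = (183 - (-1593*1/698 + 1013*(-1/1138)))/4 = (183 - (-1593/698 - 1013/1138))/4 = (183 - 1*(-629977/198581))/4 = (183 + 629977/198581)/4 = (1/4)*(36970300/198581) = 9242575/198581 ≈ 46.543)
1/(K + 1/(w(14, 85) - 4007)) = 1/(9242575/198581 + 1/(85 - 4007)) = 1/(9242575/198581 + 1/(-3922)) = 1/(9242575/198581 - 1/3922) = 1/(36249180569/778834682) = 778834682/36249180569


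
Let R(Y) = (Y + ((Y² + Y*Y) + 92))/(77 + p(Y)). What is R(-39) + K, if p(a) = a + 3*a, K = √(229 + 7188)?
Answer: -3095/79 + √7417 ≈ 46.945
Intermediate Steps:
K = √7417 ≈ 86.122
p(a) = 4*a
R(Y) = (92 + Y + 2*Y²)/(77 + 4*Y) (R(Y) = (Y + ((Y² + Y*Y) + 92))/(77 + 4*Y) = (Y + ((Y² + Y²) + 92))/(77 + 4*Y) = (Y + (2*Y² + 92))/(77 + 4*Y) = (Y + (92 + 2*Y²))/(77 + 4*Y) = (92 + Y + 2*Y²)/(77 + 4*Y))
R(-39) + K = (92 - 39 + 2*(-39)²)/(77 + 4*(-39)) + √7417 = (92 - 39 + 2*1521)/(77 - 156) + √7417 = (92 - 39 + 3042)/(-79) + √7417 = -1/79*3095 + √7417 = -3095/79 + √7417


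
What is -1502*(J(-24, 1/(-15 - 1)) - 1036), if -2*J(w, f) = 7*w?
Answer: 1429904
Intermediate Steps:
J(w, f) = -7*w/2
-1502*(J(-24, 1/(-15 - 1)) - 1036) = -1502*(-7/2*(-24) - 1036) = -1502*(84 - 1036) = -1502*(-952) = 1429904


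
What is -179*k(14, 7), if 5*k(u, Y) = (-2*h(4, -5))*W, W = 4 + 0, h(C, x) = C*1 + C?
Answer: 11456/5 ≈ 2291.2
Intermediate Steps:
h(C, x) = 2*C (h(C, x) = C + C = 2*C)
W = 4
k(u, Y) = -64/5 (k(u, Y) = (-4*4*4)/5 = (-2*8*4)/5 = (-16*4)/5 = (⅕)*(-64) = -64/5)
-179*k(14, 7) = -179*(-64/5) = 11456/5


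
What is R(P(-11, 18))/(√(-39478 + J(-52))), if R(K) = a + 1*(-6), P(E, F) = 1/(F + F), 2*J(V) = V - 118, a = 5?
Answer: I*√39563/39563 ≈ 0.0050275*I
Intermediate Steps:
J(V) = -59 + V/2 (J(V) = (V - 118)/2 = (-118 + V)/2 = -59 + V/2)
P(E, F) = 1/(2*F)
R(K) = -1 (R(K) = 5 + 1*(-6) = 5 - 6 = -1)
R(P(-11, 18))/(√(-39478 + J(-52))) = -1/(√(-39478 + (-59 + (½)*(-52)))) = -1/(√(-39478 + (-59 - 26))) = -1/(√(-39478 - 85)) = -1/(√(-39563)) = -1/(I*√39563) = -(-1)*I*√39563/39563 = I*√39563/39563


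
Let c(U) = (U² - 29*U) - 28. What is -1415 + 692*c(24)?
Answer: -103831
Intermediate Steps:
c(U) = -28 + U² - 29*U
-1415 + 692*c(24) = -1415 + 692*(-28 + 24² - 29*24) = -1415 + 692*(-28 + 576 - 696) = -1415 + 692*(-148) = -1415 - 102416 = -103831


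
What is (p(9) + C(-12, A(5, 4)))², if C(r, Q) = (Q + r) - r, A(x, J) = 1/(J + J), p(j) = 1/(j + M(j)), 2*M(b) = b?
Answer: 1849/46656 ≈ 0.039630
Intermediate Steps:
M(b) = b/2
p(j) = 2/(3*j) (p(j) = 1/(j + j/2) = 1/(3*j/2) = 2/(3*j))
A(x, J) = 1/(2*J)
C(r, Q) = Q
(p(9) + C(-12, A(5, 4)))² = ((⅔)/9 + (½)/4)² = ((⅔)*(⅑) + (½)*(¼))² = (2/27 + ⅛)² = (43/216)² = 1849/46656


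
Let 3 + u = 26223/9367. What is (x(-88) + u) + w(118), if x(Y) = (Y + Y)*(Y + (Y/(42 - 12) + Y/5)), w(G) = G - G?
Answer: 2683879606/140505 ≈ 19102.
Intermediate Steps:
w(G) = 0
x(Y) = 37*Y**2/15 (x(Y) = (2*Y)*(Y + (Y/30 + Y*(1/5))) = (2*Y)*(Y + (Y*(1/30) + Y/5)) = (2*Y)*(Y + (Y/30 + Y/5)) = (2*Y)*(Y + 7*Y/30) = (2*Y)*(37*Y/30) = 37*Y**2/15)
u = -1878/9367 (u = -3 + 26223/9367 = -1878/9367 ≈ -0.20049)
(x(-88) + u) + w(118) = ((37/15)*(-88)**2 - 1878/9367) + 0 = ((37/15)*7744 - 1878/9367) + 0 = (286528/15 - 1878/9367) + 0 = 2683879606/140505 + 0 = 2683879606/140505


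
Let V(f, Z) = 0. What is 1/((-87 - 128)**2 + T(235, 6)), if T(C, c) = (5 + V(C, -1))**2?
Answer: 1/46250 ≈ 2.1622e-5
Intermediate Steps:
T(C, c) = 25 (T(C, c) = (5 + 0)**2 = 5**2 = 25)
1/((-87 - 128)**2 + T(235, 6)) = 1/((-87 - 128)**2 + 25) = 1/((-215)**2 + 25) = 1/(46225 + 25) = 1/46250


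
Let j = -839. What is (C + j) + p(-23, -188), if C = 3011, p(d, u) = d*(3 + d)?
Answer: 2632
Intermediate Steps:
(C + j) + p(-23, -188) = (3011 - 839) - 23*(3 - 23) = 2172 - 23*(-20) = 2172 + 460 = 2632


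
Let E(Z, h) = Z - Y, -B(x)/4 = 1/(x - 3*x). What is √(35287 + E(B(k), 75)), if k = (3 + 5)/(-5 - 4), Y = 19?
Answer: √141063/2 ≈ 187.79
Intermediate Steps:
k = -8/9 (k = 8/(-9) = 8*(-⅑) = -8/9 ≈ -0.88889)
B(x) = 2/x (B(x) = -4/(x - 3*x) = -4*(-1/(2*x)) = -(-2)/x = 2/x)
E(Z, h) = -19 + Z (E(Z, h) = Z - 1*19 = Z - 19 = -19 + Z)
√(35287 + E(B(k), 75)) = √(35287 + (-19 + 2/(-8/9))) = √(35287 + (-19 + 2*(-9/8))) = √(35287 + (-19 - 9/4)) = √(35287 - 85/4) = √(141063/4) = √141063/2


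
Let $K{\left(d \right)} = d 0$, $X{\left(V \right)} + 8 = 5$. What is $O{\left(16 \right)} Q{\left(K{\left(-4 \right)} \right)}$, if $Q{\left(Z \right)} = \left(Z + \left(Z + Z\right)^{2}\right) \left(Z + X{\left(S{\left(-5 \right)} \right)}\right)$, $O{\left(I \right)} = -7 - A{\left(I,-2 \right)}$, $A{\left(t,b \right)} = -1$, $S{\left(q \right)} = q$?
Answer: $0$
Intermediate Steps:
$X{\left(V \right)} = -3$ ($X{\left(V \right)} = -8 + 5 = -3$)
$K{\left(d \right)} = 0$
$O{\left(I \right)} = -6$ ($O{\left(I \right)} = -7 - -1 = -7 + 1 = -6$)
$Q{\left(Z \right)} = \left(-3 + Z\right) \left(Z + 4 Z^{2}\right)$ ($Q{\left(Z \right)} = \left(Z + \left(Z + Z\right)^{2}\right) \left(Z - 3\right) = \left(Z + \left(2 Z\right)^{2}\right) \left(-3 + Z\right) = \left(Z + 4 Z^{2}\right) \left(-3 + Z\right) = \left(-3 + Z\right) \left(Z + 4 Z^{2}\right)$)
$O{\left(16 \right)} Q{\left(K{\left(-4 \right)} \right)} = - 6 \cdot 0 \left(-3 - 0 + 4 \cdot 0^{2}\right) = - 6 \cdot 0 \left(-3 + 0 + 4 \cdot 0\right) = - 6 \cdot 0 \left(-3 + 0 + 0\right) = - 6 \cdot 0 \left(-3\right) = \left(-6\right) 0 = 0$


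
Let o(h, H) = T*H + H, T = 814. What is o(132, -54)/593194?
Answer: -22005/296597 ≈ -0.074192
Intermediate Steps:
o(h, H) = 815*H (o(h, H) = 814*H + H = 815*H)
o(132, -54)/593194 = (815*(-54))/593194 = -44010*1/593194 = -22005/296597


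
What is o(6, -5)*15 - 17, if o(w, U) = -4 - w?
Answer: -167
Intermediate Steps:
o(6, -5)*15 - 17 = (-4 - 1*6)*15 - 17 = (-4 - 6)*15 - 17 = -10*15 - 17 = -150 - 17 = -167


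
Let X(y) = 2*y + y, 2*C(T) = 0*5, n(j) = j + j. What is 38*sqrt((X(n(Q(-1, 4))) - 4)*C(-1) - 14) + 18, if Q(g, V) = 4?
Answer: 18 + 38*I*sqrt(14) ≈ 18.0 + 142.18*I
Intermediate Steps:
n(j) = 2*j
C(T) = 0 (C(T) = (0*5)/2 = (1/2)*0 = 0)
X(y) = 3*y
38*sqrt((X(n(Q(-1, 4))) - 4)*C(-1) - 14) + 18 = 38*sqrt((3*(2*4) - 4)*0 - 14) + 18 = 38*sqrt((3*8 - 4)*0 - 14) + 18 = 38*sqrt((24 - 4)*0 - 14) + 18 = 38*sqrt(20*0 - 14) + 18 = 38*sqrt(0 - 14) + 18 = 38*sqrt(-14) + 18 = 38*(I*sqrt(14)) + 18 = 38*I*sqrt(14) + 18 = 18 + 38*I*sqrt(14)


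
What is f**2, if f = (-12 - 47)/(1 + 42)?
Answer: 3481/1849 ≈ 1.8826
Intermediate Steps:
f = -59/43 ≈ -1.3721
f**2 = (-59/43)**2 = 3481/1849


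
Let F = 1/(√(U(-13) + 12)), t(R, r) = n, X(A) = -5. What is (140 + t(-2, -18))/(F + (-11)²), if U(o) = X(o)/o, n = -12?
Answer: 623392/589297 - 32*√2093/589297 ≈ 1.0554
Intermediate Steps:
U(o) = -5/o
t(R, r) = -12
F = √2093/161 (F = 1/(√(-5/(-13) + 12)) = 1/(√(-5*(-1/13) + 12)) = 1/(√(5/13 + 12)) = 1/(√(161/13)) = 1/(√2093/13) = √2093/161 ≈ 0.28416)
(140 + t(-2, -18))/(F + (-11)²) = (140 - 12)/(√2093/161 + (-11)²) = 128/(√2093/161 + 121) = 128/(121 + √2093/161)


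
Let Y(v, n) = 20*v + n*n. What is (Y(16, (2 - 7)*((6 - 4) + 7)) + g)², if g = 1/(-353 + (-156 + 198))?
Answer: 531869738436/96721 ≈ 5.4990e+6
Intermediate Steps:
Y(v, n) = n² + 20*v (Y(v, n) = 20*v + n² = n² + 20*v)
g = -1/311 (g = 1/(-353 + 42) = 1/(-311) = -1/311 ≈ -0.0032154)
(Y(16, (2 - 7)*((6 - 4) + 7)) + g)² = ((((2 - 7)*((6 - 4) + 7))² + 20*16) - 1/311)² = (((-5*(2 + 7))² + 320) - 1/311)² = (((-5*9)² + 320) - 1/311)² = (((-45)² + 320) - 1/311)² = ((2025 + 320) - 1/311)² = (2345 - 1/311)² = (729294/311)² = 531869738436/96721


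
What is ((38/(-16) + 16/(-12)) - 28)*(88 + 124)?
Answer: -40333/6 ≈ -6722.2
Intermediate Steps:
((38/(-16) + 16/(-12)) - 28)*(88 + 124) = ((38*(-1/16) + 16*(-1/12)) - 28)*212 = ((-19/8 - 4/3) - 28)*212 = (-89/24 - 28)*212 = -761/24*212 = -40333/6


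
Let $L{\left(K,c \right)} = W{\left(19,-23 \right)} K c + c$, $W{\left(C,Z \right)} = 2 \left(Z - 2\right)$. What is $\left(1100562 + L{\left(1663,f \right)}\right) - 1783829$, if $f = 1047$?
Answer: $-87740270$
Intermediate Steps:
$W{\left(C,Z \right)} = -4 + 2 Z$ ($W{\left(C,Z \right)} = 2 \left(-2 + Z\right) = -4 + 2 Z$)
$L{\left(K,c \right)} = c - 50 K c$ ($L{\left(K,c \right)} = \left(-4 + 2 \left(-23\right)\right) K c + c = \left(-4 - 46\right) K c + c = - 50 K c + c = c - 50 K c$)
$\left(1100562 + L{\left(1663,f \right)}\right) - 1783829 = \left(1100562 + 1047 \left(1 - 83150\right)\right) - 1783829 = \left(1100562 + 1047 \left(-83149\right)\right) - 1783829 = \left(1100562 - 87057003\right) - 1783829 = -85956441 - 1783829 = -87740270$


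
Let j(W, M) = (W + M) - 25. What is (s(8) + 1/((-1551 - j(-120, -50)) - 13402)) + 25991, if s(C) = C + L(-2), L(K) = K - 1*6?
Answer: 383575177/14758 ≈ 25991.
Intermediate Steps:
L(K) = -6 + K (L(K) = K - 6 = -6 + K)
s(C) = -8 + C (s(C) = C + (-6 - 2) = C - 8 = -8 + C)
j(W, M) = -25 + M + W (j(W, M) = (M + W) - 25 = -25 + M + W)
(s(8) + 1/((-1551 - j(-120, -50)) - 13402)) + 25991 = ((-8 + 8) + 1/((-1551 - (-25 - 50 - 120)) - 13402)) + 25991 = (0 + 1/((-1551 - 1*(-195)) - 13402)) + 25991 = (0 + 1/((-1551 + 195) - 13402)) + 25991 = (0 + 1/(-1356 - 13402)) + 25991 = (0 + 1/(-14758)) + 25991 = (0 - 1/14758) + 25991 = -1/14758 + 25991 = 383575177/14758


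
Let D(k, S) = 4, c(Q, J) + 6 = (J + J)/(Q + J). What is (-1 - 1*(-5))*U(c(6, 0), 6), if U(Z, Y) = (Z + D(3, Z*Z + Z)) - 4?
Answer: -24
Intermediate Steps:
c(Q, J) = -6 + 2*J/(J + Q) (c(Q, J) = -6 + (J + J)/(Q + J) = -6 + (2*J)/(J + Q) = -6 + 2*J/(J + Q))
U(Z, Y) = Z (U(Z, Y) = (Z + 4) - 4 = (4 + Z) - 4 = Z)
(-1 - 1*(-5))*U(c(6, 0), 6) = (-1 - 1*(-5))*(2*(-3*6 - 2*0)/(0 + 6)) = (-1 + 5)*(2*(-18 + 0)/6) = 4*(2*(1/6)*(-18)) = 4*(-6) = -24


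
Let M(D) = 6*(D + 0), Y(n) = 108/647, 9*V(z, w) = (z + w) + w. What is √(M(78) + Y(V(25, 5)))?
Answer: 6*√5443858/647 ≈ 21.637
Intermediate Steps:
V(z, w) = z/9 + 2*w/9 (V(z, w) = ((z + w) + w)/9 = ((w + z) + w)/9 = (z + 2*w)/9 = z/9 + 2*w/9)
Y(n) = 108/647 (Y(n) = 108*(1/647) = 108/647)
M(D) = 6*D
√(M(78) + Y(V(25, 5))) = √(6*78 + 108/647) = √(468 + 108/647) = √(302904/647) = 6*√5443858/647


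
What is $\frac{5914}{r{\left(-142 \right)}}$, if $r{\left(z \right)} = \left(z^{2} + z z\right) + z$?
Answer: $\frac{2957}{20093} \approx 0.14717$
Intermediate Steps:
$r{\left(z \right)} = z + 2 z^{2}$ ($r{\left(z \right)} = \left(z^{2} + z^{2}\right) + z = 2 z^{2} + z = z + 2 z^{2}$)
$\frac{5914}{r{\left(-142 \right)}} = \frac{5914}{\left(-142\right) \left(1 + 2 \left(-142\right)\right)} = \frac{5914}{\left(-142\right) \left(1 - 284\right)} = \frac{5914}{\left(-142\right) \left(-283\right)} = \frac{5914}{40186} = 5914 \cdot \frac{1}{40186} = \frac{2957}{20093}$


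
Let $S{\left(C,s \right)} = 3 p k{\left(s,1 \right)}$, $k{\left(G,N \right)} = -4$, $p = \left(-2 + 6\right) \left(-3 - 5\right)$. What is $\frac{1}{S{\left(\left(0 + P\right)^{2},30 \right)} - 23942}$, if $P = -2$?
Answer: $- \frac{1}{23558} \approx -4.2448 \cdot 10^{-5}$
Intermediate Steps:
$p = -32$ ($p = 4 \left(-8\right) = -32$)
$S{\left(C,s \right)} = 384$ ($S{\left(C,s \right)} = 3 \left(-32\right) \left(-4\right) = \left(-96\right) \left(-4\right) = 384$)
$\frac{1}{S{\left(\left(0 + P\right)^{2},30 \right)} - 23942} = \frac{1}{384 - 23942} = \frac{1}{-23558} = - \frac{1}{23558}$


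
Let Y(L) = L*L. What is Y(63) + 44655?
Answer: 48624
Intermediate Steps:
Y(L) = L**2
Y(63) + 44655 = 63**2 + 44655 = 3969 + 44655 = 48624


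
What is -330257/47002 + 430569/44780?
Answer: 2724347839/1052374780 ≈ 2.5888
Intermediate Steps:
-330257/47002 + 430569/44780 = 2724347839/1052374780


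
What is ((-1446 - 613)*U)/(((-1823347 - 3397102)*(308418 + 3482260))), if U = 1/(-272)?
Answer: -2059/5382619199442784 ≈ -3.8253e-13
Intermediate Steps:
U = -1/272 ≈ -0.0036765
((-1446 - 613)*U)/(((-1823347 - 3397102)*(308418 + 3482260))) = ((-1446 - 613)*(-1/272))/(((-1823347 - 3397102)*(308418 + 3482260))) = (-2059*(-1/272))/((-5220449*3790678)) = (2059/272)/(-19789041174422) = (2059/272)*(-1/19789041174422) = -2059/5382619199442784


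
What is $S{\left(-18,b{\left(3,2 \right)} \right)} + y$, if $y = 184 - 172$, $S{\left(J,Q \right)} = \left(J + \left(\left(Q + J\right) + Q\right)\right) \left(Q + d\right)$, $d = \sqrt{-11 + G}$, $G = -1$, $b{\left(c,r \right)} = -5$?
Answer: $242 - 92 i \sqrt{3} \approx 242.0 - 159.35 i$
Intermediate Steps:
$d = 2 i \sqrt{3}$ ($d = \sqrt{-11 - 1} = \sqrt{-12} = 2 i \sqrt{3} \approx 3.4641 i$)
$S{\left(J,Q \right)} = \left(Q + 2 i \sqrt{3}\right) \left(2 J + 2 Q\right)$ ($S{\left(J,Q \right)} = \left(J + \left(\left(Q + J\right) + Q\right)\right) \left(Q + 2 i \sqrt{3}\right) = \left(J + \left(\left(J + Q\right) + Q\right)\right) \left(Q + 2 i \sqrt{3}\right) = \left(J + \left(J + 2 Q\right)\right) \left(Q + 2 i \sqrt{3}\right) = \left(2 J + 2 Q\right) \left(Q + 2 i \sqrt{3}\right) = \left(Q + 2 i \sqrt{3}\right) \left(2 J + 2 Q\right)$)
$y = 12$ ($y = 184 - 172 = 12$)
$S{\left(-18,b{\left(3,2 \right)} \right)} + y = \left(2 \left(-5\right)^{2} + 2 \left(-18\right) \left(-5\right) + 4 i \left(-18\right) \sqrt{3} + 4 i \left(-5\right) \sqrt{3}\right) + 12 = \left(2 \cdot 25 + 180 - 72 i \sqrt{3} - 20 i \sqrt{3}\right) + 12 = \left(50 + 180 - 72 i \sqrt{3} - 20 i \sqrt{3}\right) + 12 = \left(230 - 92 i \sqrt{3}\right) + 12 = 242 - 92 i \sqrt{3}$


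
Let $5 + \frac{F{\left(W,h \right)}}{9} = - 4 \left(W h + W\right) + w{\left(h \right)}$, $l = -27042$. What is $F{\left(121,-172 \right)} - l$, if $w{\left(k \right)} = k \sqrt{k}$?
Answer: $771873 - 3096 i \sqrt{43} \approx 7.7187 \cdot 10^{5} - 20302.0 i$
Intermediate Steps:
$w{\left(k \right)} = k^{\frac{3}{2}}$
$F{\left(W,h \right)} = -45 - 36 W + 9 h^{\frac{3}{2}} - 36 W h$ ($F{\left(W,h \right)} = -45 + 9 \left(- 4 \left(W h + W\right) + h^{\frac{3}{2}}\right) = -45 + 9 \left(- 4 \left(W + W h\right) + h^{\frac{3}{2}}\right) = -45 + 9 \left(\left(- 4 W - 4 W h\right) + h^{\frac{3}{2}}\right) = -45 + 9 \left(h^{\frac{3}{2}} - 4 W - 4 W h\right) = -45 - \left(- 9 h^{\frac{3}{2}} + 36 W + 36 W h\right) = -45 - 36 W + 9 h^{\frac{3}{2}} - 36 W h$)
$F{\left(121,-172 \right)} - l = \left(-45 - 4356 + 9 \left(-172\right)^{\frac{3}{2}} - 4356 \left(-172\right)\right) - -27042 = \left(-45 - 4356 + 9 \left(- 344 i \sqrt{43}\right) + 749232\right) + 27042 = \left(-45 - 4356 - 3096 i \sqrt{43} + 749232\right) + 27042 = \left(744831 - 3096 i \sqrt{43}\right) + 27042 = 771873 - 3096 i \sqrt{43}$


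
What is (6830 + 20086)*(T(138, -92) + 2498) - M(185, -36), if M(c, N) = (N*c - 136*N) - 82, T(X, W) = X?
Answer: 70952422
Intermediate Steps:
M(c, N) = -82 - 136*N + N*c (M(c, N) = (-136*N + N*c) - 82 = -82 - 136*N + N*c)
(6830 + 20086)*(T(138, -92) + 2498) - M(185, -36) = (6830 + 20086)*(138 + 2498) - (-82 - 136*(-36) - 36*185) = 26916*2636 - (-82 + 4896 - 6660) = 70950576 - 1*(-1846) = 70950576 + 1846 = 70952422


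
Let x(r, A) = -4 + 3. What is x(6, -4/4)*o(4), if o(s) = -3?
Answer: 3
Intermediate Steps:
x(r, A) = -1
x(6, -4/4)*o(4) = -1*(-3) = 3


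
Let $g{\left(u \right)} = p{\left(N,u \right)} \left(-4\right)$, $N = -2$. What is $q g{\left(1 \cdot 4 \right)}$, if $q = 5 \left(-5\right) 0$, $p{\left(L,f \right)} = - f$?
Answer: $0$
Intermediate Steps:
$g{\left(u \right)} = 4 u$ ($g{\left(u \right)} = - u \left(-4\right) = 4 u$)
$q = 0$ ($q = \left(-25\right) 0 = 0$)
$q g{\left(1 \cdot 4 \right)} = 0 \cdot 4 \cdot 1 \cdot 4 = 0 \cdot 4 \cdot 4 = 0 \cdot 16 = 0$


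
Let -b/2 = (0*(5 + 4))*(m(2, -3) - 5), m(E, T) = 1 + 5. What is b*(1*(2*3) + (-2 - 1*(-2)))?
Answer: 0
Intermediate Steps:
m(E, T) = 6
b = 0 (b = -2*0*(5 + 4)*(6 - 5) = -2*0*9 = -0 = -2*0 = 0)
b*(1*(2*3) + (-2 - 1*(-2))) = 0*(1*(2*3) + (-2 - 1*(-2))) = 0*(1*6 + (-2 + 2)) = 0*(6 + 0) = 0*6 = 0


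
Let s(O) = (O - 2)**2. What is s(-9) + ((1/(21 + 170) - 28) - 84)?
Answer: 1720/191 ≈ 9.0052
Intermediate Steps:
s(O) = (-2 + O)**2
s(-9) + ((1/(21 + 170) - 28) - 84) = (-2 - 9)**2 + ((1/(21 + 170) - 28) - 84) = (-11)**2 + ((1/191 - 28) - 84) = 121 + ((1/191 - 28) - 84) = 121 + (-5347/191 - 84) = 121 - 21391/191 = 1720/191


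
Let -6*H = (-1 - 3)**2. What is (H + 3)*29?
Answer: 29/3 ≈ 9.6667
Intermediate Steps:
H = -8/3 (H = -(-1 - 3)**2/6 = -1/6*(-4)**2 = -1/6*16 = -8/3 ≈ -2.6667)
(H + 3)*29 = (-8/3 + 3)*29 = (1/3)*29 = 29/3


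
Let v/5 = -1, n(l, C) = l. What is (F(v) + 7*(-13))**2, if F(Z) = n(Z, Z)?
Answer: 9216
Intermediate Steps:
v = -5 (v = 5*(-1) = -5)
F(Z) = Z
(F(v) + 7*(-13))**2 = (-5 + 7*(-13))**2 = (-5 - 91)**2 = (-96)**2 = 9216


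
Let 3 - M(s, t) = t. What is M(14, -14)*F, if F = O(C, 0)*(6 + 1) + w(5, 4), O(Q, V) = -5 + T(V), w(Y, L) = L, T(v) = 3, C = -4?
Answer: -170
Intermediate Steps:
O(Q, V) = -2 (O(Q, V) = -5 + 3 = -2)
M(s, t) = 3 - t
F = -10 (F = -2*(6 + 1) + 4 = -2*7 + 4 = -14 + 4 = -10)
M(14, -14)*F = (3 - 1*(-14))*(-10) = (3 + 14)*(-10) = 17*(-10) = -170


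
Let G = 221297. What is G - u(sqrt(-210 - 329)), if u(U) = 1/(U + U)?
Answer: 221297 + I*sqrt(11)/154 ≈ 2.213e+5 + 0.021537*I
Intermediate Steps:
u(U) = 1/(2*U)
G - u(sqrt(-210 - 329)) = 221297 - 1/(2*(sqrt(-210 - 329))) = 221297 - 1/(2*(sqrt(-539))) = 221297 - 1/(2*(7*I*sqrt(11))) = 221297 - (-I*sqrt(11)/77)/2 = 221297 - (-1)*I*sqrt(11)/154 = 221297 + I*sqrt(11)/154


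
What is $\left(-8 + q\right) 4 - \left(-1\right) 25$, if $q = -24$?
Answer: $-103$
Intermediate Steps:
$\left(-8 + q\right) 4 - \left(-1\right) 25 = \left(-8 - 24\right) 4 - \left(-1\right) 25 = \left(-32\right) 4 - -25 = -128 + 25 = -103$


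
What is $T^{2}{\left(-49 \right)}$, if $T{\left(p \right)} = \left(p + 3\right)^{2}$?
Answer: $4477456$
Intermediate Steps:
$T{\left(p \right)} = \left(3 + p\right)^{2}$
$T^{2}{\left(-49 \right)} = \left(\left(3 - 49\right)^{2}\right)^{2} = \left(\left(-46\right)^{2}\right)^{2} = 2116^{2} = 4477456$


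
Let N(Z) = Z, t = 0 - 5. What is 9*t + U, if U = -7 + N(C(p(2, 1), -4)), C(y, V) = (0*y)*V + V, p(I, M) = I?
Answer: -56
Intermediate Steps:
t = -5
C(y, V) = V (C(y, V) = 0*V + V = 0 + V = V)
U = -11 (U = -7 - 4 = -11)
9*t + U = 9*(-5) - 11 = -45 - 11 = -56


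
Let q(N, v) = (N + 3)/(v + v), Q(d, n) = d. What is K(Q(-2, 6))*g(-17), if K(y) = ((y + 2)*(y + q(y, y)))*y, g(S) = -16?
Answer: 0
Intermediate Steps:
q(N, v) = (3 + N)/(2*v) (q(N, v) = (3 + N)/((2*v)) = (3 + N)*(1/(2*v)) = (3 + N)/(2*v))
K(y) = y*(2 + y)*(y + (3 + y)/(2*y)) (K(y) = ((y + 2)*(y + (3 + y)/(2*y)))*y = ((2 + y)*(y + (3 + y)/(2*y)))*y = y*(2 + y)*(y + (3 + y)/(2*y)))
K(Q(-2, 6))*g(-17) = (3 + (-2)**3 + (5/2)*(-2) + (5/2)*(-2)**2)*(-16) = (3 - 8 - 5 + (5/2)*4)*(-16) = (3 - 8 - 5 + 10)*(-16) = 0*(-16) = 0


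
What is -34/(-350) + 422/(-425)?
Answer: -533/595 ≈ -0.89580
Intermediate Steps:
-34/(-350) + 422/(-425) = -34*(-1/350) + 422*(-1/425) = 17/175 - 422/425 = -533/595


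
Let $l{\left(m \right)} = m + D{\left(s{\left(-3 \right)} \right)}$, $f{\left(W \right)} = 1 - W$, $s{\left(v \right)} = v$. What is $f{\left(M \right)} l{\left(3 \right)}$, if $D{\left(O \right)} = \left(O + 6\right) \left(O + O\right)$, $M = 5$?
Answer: $60$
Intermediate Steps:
$D{\left(O \right)} = 2 O \left(6 + O\right)$ ($D{\left(O \right)} = \left(6 + O\right) 2 O = 2 O \left(6 + O\right)$)
$l{\left(m \right)} = -18 + m$ ($l{\left(m \right)} = m + 2 \left(-3\right) \left(6 - 3\right) = m + 2 \left(-3\right) 3 = m - 18 = -18 + m$)
$f{\left(M \right)} l{\left(3 \right)} = \left(1 - 5\right) \left(-18 + 3\right) = \left(1 - 5\right) \left(-15\right) = \left(-4\right) \left(-15\right) = 60$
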